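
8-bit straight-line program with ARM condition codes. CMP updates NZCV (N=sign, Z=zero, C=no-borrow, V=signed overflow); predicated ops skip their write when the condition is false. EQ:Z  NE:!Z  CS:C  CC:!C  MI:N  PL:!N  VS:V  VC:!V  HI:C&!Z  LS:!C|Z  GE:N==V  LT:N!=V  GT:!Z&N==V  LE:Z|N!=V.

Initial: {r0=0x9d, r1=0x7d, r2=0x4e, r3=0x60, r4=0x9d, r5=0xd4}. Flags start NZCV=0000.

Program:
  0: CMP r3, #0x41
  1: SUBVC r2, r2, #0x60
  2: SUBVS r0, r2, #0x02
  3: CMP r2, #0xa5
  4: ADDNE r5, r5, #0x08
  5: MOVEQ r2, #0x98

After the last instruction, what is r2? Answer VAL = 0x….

VAL = 0xee

0: ✓ CMP  NZCV=0010
1: ✓ SUBVC  r2←0xee
2: · SUBVS
3: ✓ CMP  NZCV=0010
4: ✓ ADDNE  r5←0xdc
5: · MOVEQ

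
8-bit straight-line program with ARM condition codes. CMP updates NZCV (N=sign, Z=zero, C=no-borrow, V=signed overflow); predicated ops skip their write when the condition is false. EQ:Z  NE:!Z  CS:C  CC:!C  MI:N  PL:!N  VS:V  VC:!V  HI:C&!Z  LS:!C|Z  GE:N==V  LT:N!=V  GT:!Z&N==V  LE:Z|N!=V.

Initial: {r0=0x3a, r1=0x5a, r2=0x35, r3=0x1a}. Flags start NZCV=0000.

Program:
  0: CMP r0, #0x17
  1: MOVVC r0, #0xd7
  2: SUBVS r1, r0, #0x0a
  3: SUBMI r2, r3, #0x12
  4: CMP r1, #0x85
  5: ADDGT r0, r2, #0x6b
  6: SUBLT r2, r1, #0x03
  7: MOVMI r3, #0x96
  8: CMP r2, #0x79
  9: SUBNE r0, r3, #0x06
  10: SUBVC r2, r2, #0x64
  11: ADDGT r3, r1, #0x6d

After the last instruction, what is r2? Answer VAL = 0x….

0: ✓ CMP  NZCV=0010
1: ✓ MOVVC  r0←0xd7
2: · SUBVS
3: · SUBMI
4: ✓ CMP  NZCV=1001
5: ✓ ADDGT  r0←0xa0
6: · SUBLT
7: ✓ MOVMI  r3←0x96
8: ✓ CMP  NZCV=1000
9: ✓ SUBNE  r0←0x90
10: ✓ SUBVC  r2←0xd1
11: · ADDGT

VAL = 0xd1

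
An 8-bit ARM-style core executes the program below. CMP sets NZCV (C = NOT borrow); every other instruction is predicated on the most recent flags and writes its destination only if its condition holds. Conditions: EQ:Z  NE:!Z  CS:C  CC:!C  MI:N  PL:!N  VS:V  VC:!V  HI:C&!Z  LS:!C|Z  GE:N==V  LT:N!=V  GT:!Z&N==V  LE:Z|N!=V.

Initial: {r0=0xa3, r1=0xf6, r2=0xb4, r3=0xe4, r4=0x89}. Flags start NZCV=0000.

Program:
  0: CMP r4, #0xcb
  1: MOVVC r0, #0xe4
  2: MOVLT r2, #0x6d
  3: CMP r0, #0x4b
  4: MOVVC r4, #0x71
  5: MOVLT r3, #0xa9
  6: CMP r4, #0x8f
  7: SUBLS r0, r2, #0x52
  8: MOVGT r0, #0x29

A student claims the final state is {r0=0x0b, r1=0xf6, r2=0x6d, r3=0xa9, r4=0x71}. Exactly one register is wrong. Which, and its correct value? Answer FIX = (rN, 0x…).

[0] flags=1000 → (cmp)
[1] flags=1000 VC?T → r0=0xe4
[2] flags=1000 LT?T → r2=0x6d
[3] flags=1010 → (cmp)
[4] flags=1010 VC?T → r4=0x71
[5] flags=1010 LT?T → r3=0xa9
[6] flags=1001 → (cmp)
[7] flags=1001 LS?T → r0=0x1b
[8] flags=1001 GT?T → r0=0x29

FIX = (r0, 0x29)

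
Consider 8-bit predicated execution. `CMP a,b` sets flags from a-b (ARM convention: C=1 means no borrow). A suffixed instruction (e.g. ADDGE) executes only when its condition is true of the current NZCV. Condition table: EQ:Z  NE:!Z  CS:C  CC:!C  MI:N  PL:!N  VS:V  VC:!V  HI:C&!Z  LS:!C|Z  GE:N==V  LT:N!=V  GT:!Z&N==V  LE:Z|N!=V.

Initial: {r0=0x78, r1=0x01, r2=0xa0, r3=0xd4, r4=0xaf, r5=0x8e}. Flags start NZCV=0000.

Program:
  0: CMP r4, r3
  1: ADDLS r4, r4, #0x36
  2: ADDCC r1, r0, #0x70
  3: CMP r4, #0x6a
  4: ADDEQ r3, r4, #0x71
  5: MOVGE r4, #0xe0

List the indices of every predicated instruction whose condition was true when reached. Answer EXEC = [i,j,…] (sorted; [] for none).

EXEC = [1,2]

0: ✓ CMP  NZCV=1000
1: ✓ ADDLS  r4←0xe5
2: ✓ ADDCC  r1←0xe8
3: ✓ CMP  NZCV=0011
4: · ADDEQ
5: · MOVGE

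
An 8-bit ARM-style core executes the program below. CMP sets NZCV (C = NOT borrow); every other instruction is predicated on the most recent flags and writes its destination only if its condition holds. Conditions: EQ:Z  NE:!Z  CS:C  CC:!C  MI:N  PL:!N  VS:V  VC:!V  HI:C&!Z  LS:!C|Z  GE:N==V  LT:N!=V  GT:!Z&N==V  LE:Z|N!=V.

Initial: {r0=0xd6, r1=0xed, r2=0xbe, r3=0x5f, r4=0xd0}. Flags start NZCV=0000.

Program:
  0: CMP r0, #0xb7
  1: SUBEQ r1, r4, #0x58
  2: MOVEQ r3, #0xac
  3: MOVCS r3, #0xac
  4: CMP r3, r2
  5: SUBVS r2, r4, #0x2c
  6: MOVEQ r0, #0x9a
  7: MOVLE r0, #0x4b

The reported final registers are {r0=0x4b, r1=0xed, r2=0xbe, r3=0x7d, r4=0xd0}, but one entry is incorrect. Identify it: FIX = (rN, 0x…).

[0] flags=0010 → (cmp)
[1] flags=0010 EQ?F → skip
[2] flags=0010 EQ?F → skip
[3] flags=0010 CS?T → r3=0xac
[4] flags=1000 → (cmp)
[5] flags=1000 VS?F → skip
[6] flags=1000 EQ?F → skip
[7] flags=1000 LE?T → r0=0x4b

FIX = (r3, 0xac)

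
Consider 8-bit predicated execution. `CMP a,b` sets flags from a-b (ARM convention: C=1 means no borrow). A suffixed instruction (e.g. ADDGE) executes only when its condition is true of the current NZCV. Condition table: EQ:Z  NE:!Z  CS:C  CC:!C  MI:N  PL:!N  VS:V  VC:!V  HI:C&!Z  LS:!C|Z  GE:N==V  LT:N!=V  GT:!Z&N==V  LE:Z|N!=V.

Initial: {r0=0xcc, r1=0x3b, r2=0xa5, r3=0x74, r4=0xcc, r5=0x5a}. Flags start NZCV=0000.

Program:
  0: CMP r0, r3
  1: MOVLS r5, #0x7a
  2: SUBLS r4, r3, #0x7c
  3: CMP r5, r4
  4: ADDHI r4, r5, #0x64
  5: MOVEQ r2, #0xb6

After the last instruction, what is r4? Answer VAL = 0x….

[0] flags=0011 → (cmp)
[1] flags=0011 LS?F → skip
[2] flags=0011 LS?F → skip
[3] flags=1001 → (cmp)
[4] flags=1001 HI?F → skip
[5] flags=1001 EQ?F → skip

VAL = 0xcc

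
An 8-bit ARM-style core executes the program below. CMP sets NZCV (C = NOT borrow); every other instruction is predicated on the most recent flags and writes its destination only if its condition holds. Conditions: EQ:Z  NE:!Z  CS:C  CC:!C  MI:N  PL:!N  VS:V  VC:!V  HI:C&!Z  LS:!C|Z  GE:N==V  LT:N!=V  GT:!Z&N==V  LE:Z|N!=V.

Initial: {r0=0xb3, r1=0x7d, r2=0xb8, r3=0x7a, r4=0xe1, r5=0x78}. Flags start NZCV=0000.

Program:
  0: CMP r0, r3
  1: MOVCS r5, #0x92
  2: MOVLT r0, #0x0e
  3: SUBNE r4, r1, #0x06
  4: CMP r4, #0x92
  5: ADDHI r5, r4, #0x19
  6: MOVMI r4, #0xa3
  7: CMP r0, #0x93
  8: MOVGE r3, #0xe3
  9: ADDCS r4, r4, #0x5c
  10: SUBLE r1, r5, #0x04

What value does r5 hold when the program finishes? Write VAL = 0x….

VAL = 0x92

[0] flags=0011 → (cmp)
[1] flags=0011 CS?T → r5=0x92
[2] flags=0011 LT?T → r0=0x0e
[3] flags=0011 NE?T → r4=0x77
[4] flags=1001 → (cmp)
[5] flags=1001 HI?F → skip
[6] flags=1001 MI?T → r4=0xa3
[7] flags=0000 → (cmp)
[8] flags=0000 GE?T → r3=0xe3
[9] flags=0000 CS?F → skip
[10] flags=0000 LE?F → skip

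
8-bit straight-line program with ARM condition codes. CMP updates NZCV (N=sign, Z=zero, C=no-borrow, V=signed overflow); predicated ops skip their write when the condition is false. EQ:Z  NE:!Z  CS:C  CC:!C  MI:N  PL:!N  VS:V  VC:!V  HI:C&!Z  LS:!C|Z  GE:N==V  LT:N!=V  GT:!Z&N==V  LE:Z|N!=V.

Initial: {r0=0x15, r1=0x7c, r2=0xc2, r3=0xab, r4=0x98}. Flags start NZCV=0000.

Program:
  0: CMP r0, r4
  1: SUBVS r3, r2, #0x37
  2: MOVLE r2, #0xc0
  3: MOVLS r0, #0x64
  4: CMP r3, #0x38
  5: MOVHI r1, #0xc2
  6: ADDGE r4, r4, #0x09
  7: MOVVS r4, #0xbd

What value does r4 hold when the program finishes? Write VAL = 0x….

0: ✓ CMP  NZCV=0000
1: · SUBVS
2: · MOVLE
3: ✓ MOVLS  r0←0x64
4: ✓ CMP  NZCV=0011
5: ✓ MOVHI  r1←0xc2
6: · ADDGE
7: ✓ MOVVS  r4←0xbd

VAL = 0xbd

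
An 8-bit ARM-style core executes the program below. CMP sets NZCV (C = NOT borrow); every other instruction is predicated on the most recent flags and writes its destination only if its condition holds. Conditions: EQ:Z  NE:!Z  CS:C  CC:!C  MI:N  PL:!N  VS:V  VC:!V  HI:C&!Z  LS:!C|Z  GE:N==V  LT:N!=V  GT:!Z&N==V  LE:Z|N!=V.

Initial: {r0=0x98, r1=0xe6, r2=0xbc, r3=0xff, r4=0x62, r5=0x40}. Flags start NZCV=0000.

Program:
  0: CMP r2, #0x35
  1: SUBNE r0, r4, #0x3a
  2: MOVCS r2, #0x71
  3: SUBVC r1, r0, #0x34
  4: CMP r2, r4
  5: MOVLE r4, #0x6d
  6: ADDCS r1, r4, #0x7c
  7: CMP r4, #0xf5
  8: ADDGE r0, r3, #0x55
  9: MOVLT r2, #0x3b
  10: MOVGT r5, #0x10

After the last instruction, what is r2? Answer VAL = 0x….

VAL = 0x71

[0] flags=1010 → (cmp)
[1] flags=1010 NE?T → r0=0x28
[2] flags=1010 CS?T → r2=0x71
[3] flags=1010 VC?T → r1=0xf4
[4] flags=0010 → (cmp)
[5] flags=0010 LE?F → skip
[6] flags=0010 CS?T → r1=0xde
[7] flags=0000 → (cmp)
[8] flags=0000 GE?T → r0=0x54
[9] flags=0000 LT?F → skip
[10] flags=0000 GT?T → r5=0x10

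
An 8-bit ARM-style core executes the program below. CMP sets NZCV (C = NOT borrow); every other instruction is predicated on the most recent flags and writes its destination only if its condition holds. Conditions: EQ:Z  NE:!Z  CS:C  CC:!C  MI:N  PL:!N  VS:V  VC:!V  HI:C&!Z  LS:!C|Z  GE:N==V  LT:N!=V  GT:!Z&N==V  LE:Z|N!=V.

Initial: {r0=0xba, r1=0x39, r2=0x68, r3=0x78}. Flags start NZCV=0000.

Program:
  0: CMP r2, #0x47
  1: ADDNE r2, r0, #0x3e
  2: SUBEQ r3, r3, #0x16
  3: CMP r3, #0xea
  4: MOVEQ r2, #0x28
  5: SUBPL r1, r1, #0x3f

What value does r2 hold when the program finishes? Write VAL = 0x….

0: ✓ CMP  NZCV=0010
1: ✓ ADDNE  r2←0xf8
2: · SUBEQ
3: ✓ CMP  NZCV=1001
4: · MOVEQ
5: · SUBPL

VAL = 0xf8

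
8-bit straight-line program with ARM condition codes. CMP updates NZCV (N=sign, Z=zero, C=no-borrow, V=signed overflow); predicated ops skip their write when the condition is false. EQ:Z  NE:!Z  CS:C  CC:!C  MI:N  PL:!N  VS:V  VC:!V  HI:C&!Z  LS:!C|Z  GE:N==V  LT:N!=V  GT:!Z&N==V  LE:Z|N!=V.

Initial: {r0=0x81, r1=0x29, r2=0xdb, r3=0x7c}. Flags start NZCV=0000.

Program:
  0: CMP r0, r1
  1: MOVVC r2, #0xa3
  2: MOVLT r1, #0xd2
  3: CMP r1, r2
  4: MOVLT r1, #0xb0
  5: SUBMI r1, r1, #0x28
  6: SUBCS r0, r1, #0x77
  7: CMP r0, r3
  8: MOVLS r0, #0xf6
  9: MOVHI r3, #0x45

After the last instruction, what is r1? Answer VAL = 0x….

VAL = 0x88

0: ✓ CMP  NZCV=0011
1: · MOVVC
2: ✓ MOVLT  r1←0xd2
3: ✓ CMP  NZCV=1000
4: ✓ MOVLT  r1←0xb0
5: ✓ SUBMI  r1←0x88
6: · SUBCS
7: ✓ CMP  NZCV=0011
8: · MOVLS
9: ✓ MOVHI  r3←0x45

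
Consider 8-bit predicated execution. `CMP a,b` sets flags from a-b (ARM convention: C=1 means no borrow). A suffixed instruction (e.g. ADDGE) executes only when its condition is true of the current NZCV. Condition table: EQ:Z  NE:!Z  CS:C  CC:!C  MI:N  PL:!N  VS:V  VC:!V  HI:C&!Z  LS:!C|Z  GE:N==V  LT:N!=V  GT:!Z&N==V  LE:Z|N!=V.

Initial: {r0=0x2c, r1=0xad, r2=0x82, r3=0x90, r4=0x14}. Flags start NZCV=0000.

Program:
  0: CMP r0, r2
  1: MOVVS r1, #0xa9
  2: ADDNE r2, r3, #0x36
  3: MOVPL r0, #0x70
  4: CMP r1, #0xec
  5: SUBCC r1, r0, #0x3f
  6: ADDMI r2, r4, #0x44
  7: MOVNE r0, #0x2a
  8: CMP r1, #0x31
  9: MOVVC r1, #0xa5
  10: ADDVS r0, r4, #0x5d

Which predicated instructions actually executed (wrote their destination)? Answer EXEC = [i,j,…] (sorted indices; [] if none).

EXEC = [1,2,5,6,7,9]

[0] flags=1001 → (cmp)
[1] flags=1001 VS?T → r1=0xa9
[2] flags=1001 NE?T → r2=0xc6
[3] flags=1001 PL?F → skip
[4] flags=1000 → (cmp)
[5] flags=1000 CC?T → r1=0xed
[6] flags=1000 MI?T → r2=0x58
[7] flags=1000 NE?T → r0=0x2a
[8] flags=1010 → (cmp)
[9] flags=1010 VC?T → r1=0xa5
[10] flags=1010 VS?F → skip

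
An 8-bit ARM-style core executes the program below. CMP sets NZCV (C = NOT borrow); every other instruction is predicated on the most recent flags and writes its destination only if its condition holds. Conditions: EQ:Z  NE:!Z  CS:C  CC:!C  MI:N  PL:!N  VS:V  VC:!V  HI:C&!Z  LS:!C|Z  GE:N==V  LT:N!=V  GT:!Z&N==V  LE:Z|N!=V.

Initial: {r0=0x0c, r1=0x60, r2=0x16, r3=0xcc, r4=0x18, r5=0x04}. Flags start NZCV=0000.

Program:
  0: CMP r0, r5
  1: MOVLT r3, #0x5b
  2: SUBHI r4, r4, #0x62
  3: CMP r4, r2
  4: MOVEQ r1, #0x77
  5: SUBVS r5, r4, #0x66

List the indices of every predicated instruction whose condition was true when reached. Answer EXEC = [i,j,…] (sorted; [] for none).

EXEC = [2]

[0] flags=0010 → (cmp)
[1] flags=0010 LT?F → skip
[2] flags=0010 HI?T → r4=0xb6
[3] flags=1010 → (cmp)
[4] flags=1010 EQ?F → skip
[5] flags=1010 VS?F → skip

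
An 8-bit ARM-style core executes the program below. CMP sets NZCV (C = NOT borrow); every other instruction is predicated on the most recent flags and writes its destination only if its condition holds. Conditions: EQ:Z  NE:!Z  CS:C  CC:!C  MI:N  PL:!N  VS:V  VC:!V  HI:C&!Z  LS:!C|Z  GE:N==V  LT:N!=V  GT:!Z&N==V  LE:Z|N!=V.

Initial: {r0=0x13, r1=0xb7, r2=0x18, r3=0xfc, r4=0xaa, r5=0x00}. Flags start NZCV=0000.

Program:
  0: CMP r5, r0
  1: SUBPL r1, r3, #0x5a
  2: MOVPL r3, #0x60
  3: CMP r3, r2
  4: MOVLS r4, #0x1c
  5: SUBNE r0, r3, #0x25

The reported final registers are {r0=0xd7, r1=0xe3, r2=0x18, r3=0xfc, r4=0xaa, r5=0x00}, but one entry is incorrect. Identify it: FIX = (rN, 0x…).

FIX = (r1, 0xb7)

0: ✓ CMP  NZCV=1000
1: · SUBPL
2: · MOVPL
3: ✓ CMP  NZCV=1010
4: · MOVLS
5: ✓ SUBNE  r0←0xd7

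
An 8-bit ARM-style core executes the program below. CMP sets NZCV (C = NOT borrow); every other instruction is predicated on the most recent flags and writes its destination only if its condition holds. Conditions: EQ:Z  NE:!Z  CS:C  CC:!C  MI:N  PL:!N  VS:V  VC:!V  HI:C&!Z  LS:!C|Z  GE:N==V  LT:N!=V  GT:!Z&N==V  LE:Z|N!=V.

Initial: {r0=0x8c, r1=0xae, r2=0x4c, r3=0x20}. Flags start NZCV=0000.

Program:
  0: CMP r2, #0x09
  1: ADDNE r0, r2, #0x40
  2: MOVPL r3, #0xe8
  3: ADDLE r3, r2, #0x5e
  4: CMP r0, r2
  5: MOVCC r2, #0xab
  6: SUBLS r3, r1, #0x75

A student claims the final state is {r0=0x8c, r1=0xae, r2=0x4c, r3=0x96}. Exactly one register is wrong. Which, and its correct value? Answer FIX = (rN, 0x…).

FIX = (r3, 0xe8)

[0] flags=0010 → (cmp)
[1] flags=0010 NE?T → r0=0x8c
[2] flags=0010 PL?T → r3=0xe8
[3] flags=0010 LE?F → skip
[4] flags=0011 → (cmp)
[5] flags=0011 CC?F → skip
[6] flags=0011 LS?F → skip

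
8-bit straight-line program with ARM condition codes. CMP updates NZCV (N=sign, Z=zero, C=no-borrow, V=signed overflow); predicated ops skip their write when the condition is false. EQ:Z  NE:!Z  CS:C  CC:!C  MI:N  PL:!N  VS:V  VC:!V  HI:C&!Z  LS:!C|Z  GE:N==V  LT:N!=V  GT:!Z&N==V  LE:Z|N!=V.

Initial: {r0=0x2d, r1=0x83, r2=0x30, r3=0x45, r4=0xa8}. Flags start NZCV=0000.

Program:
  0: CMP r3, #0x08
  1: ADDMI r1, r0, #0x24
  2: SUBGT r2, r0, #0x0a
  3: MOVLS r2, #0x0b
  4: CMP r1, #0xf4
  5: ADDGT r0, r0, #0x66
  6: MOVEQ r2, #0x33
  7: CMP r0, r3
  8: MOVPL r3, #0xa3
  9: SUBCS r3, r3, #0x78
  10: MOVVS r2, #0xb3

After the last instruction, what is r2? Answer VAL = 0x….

0: ✓ CMP  NZCV=0010
1: · ADDMI
2: ✓ SUBGT  r2←0x23
3: · MOVLS
4: ✓ CMP  NZCV=1000
5: · ADDGT
6: · MOVEQ
7: ✓ CMP  NZCV=1000
8: · MOVPL
9: · SUBCS
10: · MOVVS

VAL = 0x23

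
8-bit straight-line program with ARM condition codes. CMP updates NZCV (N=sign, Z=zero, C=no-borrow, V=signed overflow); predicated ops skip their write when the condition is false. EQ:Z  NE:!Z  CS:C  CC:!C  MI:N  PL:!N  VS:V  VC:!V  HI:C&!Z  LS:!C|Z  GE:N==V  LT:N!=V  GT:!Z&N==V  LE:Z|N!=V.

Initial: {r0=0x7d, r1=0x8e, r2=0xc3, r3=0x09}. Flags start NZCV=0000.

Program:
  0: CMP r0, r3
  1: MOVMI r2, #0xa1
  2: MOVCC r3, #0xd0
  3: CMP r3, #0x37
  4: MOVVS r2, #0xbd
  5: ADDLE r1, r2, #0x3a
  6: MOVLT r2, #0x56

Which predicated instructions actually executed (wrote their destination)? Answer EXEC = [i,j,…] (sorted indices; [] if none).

[0] flags=0010 → (cmp)
[1] flags=0010 MI?F → skip
[2] flags=0010 CC?F → skip
[3] flags=1000 → (cmp)
[4] flags=1000 VS?F → skip
[5] flags=1000 LE?T → r1=0xfd
[6] flags=1000 LT?T → r2=0x56

EXEC = [5,6]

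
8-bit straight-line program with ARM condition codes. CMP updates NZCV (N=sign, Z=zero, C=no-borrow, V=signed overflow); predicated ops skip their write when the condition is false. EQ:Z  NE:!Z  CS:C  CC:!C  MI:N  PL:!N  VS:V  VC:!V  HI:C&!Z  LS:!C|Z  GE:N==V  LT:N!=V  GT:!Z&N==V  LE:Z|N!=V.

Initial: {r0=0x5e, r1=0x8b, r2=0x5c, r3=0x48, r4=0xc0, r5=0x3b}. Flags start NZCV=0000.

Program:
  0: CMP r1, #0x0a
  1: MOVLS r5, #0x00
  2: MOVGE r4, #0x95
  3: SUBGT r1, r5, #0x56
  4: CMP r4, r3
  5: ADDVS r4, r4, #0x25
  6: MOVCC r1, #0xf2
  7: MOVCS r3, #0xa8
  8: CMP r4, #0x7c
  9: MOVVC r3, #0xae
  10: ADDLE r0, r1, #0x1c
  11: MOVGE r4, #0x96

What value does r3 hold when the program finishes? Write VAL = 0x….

VAL = 0xa8

[0] flags=1010 → (cmp)
[1] flags=1010 LS?F → skip
[2] flags=1010 GE?F → skip
[3] flags=1010 GT?F → skip
[4] flags=0011 → (cmp)
[5] flags=0011 VS?T → r4=0xe5
[6] flags=0011 CC?F → skip
[7] flags=0011 CS?T → r3=0xa8
[8] flags=0011 → (cmp)
[9] flags=0011 VC?F → skip
[10] flags=0011 LE?T → r0=0xa7
[11] flags=0011 GE?F → skip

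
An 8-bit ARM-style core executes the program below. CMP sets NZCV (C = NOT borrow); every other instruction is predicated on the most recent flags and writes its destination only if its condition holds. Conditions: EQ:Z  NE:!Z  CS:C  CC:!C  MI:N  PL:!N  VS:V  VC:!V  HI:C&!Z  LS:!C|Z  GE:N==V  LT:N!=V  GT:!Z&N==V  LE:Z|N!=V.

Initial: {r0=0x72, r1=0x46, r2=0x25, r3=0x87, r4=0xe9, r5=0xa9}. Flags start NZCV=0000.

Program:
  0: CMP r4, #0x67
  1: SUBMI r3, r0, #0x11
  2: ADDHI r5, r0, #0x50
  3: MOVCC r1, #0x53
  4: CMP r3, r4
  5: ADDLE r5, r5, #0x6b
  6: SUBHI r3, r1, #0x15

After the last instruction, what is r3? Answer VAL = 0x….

VAL = 0x61

0: ✓ CMP  NZCV=1010
1: ✓ SUBMI  r3←0x61
2: ✓ ADDHI  r5←0xc2
3: · MOVCC
4: ✓ CMP  NZCV=0000
5: · ADDLE
6: · SUBHI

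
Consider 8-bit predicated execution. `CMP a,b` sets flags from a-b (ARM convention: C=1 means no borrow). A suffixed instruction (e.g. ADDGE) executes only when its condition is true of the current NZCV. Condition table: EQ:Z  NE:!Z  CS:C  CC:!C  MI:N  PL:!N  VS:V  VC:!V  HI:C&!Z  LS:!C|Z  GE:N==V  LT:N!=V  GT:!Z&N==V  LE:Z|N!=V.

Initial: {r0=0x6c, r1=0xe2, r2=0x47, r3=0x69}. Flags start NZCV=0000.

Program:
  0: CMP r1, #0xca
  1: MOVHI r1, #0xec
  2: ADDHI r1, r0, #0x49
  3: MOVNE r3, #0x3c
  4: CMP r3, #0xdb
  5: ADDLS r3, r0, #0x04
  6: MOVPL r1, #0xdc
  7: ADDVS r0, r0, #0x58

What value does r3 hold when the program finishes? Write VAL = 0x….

[0] flags=0010 → (cmp)
[1] flags=0010 HI?T → r1=0xec
[2] flags=0010 HI?T → r1=0xb5
[3] flags=0010 NE?T → r3=0x3c
[4] flags=0000 → (cmp)
[5] flags=0000 LS?T → r3=0x70
[6] flags=0000 PL?T → r1=0xdc
[7] flags=0000 VS?F → skip

VAL = 0x70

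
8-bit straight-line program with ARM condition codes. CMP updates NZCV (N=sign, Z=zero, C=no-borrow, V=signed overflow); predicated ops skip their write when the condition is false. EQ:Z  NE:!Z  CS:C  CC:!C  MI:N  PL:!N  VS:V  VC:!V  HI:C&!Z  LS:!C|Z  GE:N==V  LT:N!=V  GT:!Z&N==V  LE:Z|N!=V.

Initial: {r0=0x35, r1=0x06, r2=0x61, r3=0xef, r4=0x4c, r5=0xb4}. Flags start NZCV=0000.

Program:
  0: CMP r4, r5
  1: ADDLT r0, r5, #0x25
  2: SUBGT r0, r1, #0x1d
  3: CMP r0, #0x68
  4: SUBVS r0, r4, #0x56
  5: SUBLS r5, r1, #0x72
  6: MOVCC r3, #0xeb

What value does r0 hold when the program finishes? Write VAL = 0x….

0: ✓ CMP  NZCV=1001
1: · ADDLT
2: ✓ SUBGT  r0←0xe9
3: ✓ CMP  NZCV=1010
4: · SUBVS
5: · SUBLS
6: · MOVCC

VAL = 0xe9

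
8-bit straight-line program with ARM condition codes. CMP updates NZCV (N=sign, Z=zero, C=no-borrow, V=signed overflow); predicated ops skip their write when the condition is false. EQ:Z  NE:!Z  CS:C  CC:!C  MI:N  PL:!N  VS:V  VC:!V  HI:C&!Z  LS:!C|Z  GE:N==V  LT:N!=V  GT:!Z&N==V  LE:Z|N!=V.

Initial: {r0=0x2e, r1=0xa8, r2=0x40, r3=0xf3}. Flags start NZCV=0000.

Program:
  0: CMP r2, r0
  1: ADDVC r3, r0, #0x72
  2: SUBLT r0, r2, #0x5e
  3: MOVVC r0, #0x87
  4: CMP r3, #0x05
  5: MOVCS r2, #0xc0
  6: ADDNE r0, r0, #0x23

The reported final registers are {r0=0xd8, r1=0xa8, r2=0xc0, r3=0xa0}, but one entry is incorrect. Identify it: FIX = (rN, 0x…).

0: ✓ CMP  NZCV=0010
1: ✓ ADDVC  r3←0xa0
2: · SUBLT
3: ✓ MOVVC  r0←0x87
4: ✓ CMP  NZCV=1010
5: ✓ MOVCS  r2←0xc0
6: ✓ ADDNE  r0←0xaa

FIX = (r0, 0xaa)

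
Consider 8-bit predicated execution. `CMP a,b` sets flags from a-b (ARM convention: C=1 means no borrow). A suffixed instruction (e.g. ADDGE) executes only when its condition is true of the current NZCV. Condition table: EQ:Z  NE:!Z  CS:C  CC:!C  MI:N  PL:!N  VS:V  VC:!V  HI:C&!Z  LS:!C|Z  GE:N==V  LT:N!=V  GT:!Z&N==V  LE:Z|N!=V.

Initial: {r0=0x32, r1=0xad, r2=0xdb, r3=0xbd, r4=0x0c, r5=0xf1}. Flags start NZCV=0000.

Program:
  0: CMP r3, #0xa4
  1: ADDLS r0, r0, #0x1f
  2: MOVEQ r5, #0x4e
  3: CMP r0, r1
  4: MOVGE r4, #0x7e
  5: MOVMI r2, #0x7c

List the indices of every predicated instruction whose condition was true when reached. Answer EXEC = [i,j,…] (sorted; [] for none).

0: ✓ CMP  NZCV=0010
1: · ADDLS
2: · MOVEQ
3: ✓ CMP  NZCV=1001
4: ✓ MOVGE  r4←0x7e
5: ✓ MOVMI  r2←0x7c

EXEC = [4,5]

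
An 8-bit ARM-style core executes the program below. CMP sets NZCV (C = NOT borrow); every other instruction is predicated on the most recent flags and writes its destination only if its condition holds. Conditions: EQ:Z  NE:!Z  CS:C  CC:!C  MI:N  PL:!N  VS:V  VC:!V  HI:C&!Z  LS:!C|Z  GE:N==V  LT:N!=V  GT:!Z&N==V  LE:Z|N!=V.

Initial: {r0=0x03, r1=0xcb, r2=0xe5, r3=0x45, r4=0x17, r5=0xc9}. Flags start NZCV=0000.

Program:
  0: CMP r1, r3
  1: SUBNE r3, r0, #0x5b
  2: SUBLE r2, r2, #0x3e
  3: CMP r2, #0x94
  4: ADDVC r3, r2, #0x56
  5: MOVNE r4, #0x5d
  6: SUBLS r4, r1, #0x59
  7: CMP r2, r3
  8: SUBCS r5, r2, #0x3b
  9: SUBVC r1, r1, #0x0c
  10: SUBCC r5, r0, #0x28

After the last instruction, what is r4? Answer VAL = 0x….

[0] flags=1010 → (cmp)
[1] flags=1010 NE?T → r3=0xa8
[2] flags=1010 LE?T → r2=0xa7
[3] flags=0010 → (cmp)
[4] flags=0010 VC?T → r3=0xfd
[5] flags=0010 NE?T → r4=0x5d
[6] flags=0010 LS?F → skip
[7] flags=1000 → (cmp)
[8] flags=1000 CS?F → skip
[9] flags=1000 VC?T → r1=0xbf
[10] flags=1000 CC?T → r5=0xdb

VAL = 0x5d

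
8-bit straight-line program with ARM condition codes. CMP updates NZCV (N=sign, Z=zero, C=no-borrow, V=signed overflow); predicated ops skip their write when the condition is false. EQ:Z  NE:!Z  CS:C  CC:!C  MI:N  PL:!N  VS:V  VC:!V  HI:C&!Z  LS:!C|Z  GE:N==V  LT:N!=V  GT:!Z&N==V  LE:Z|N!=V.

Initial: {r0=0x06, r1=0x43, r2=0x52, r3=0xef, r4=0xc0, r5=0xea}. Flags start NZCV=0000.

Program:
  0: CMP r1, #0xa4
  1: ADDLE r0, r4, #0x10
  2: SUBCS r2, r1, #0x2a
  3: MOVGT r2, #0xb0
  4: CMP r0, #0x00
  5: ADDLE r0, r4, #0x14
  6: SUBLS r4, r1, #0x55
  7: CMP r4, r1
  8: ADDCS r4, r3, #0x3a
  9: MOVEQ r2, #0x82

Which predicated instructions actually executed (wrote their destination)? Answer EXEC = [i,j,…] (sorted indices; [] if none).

EXEC = [3,8]

0: ✓ CMP  NZCV=1001
1: · ADDLE
2: · SUBCS
3: ✓ MOVGT  r2←0xb0
4: ✓ CMP  NZCV=0010
5: · ADDLE
6: · SUBLS
7: ✓ CMP  NZCV=0011
8: ✓ ADDCS  r4←0x29
9: · MOVEQ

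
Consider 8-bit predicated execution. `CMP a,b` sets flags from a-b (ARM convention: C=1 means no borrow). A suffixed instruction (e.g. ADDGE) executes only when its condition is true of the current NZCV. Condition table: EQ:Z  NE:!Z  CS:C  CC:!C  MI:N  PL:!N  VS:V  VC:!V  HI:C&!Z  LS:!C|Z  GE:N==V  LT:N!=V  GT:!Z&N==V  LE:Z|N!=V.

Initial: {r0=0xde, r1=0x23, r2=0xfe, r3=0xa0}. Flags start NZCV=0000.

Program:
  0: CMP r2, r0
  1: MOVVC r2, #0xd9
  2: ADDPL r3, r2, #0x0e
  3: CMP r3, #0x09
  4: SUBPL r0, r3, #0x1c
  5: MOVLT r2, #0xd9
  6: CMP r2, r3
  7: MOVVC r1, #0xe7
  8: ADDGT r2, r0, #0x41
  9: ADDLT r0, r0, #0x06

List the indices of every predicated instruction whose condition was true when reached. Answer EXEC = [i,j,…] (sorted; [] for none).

[0] flags=0010 → (cmp)
[1] flags=0010 VC?T → r2=0xd9
[2] flags=0010 PL?T → r3=0xe7
[3] flags=1010 → (cmp)
[4] flags=1010 PL?F → skip
[5] flags=1010 LT?T → r2=0xd9
[6] flags=1000 → (cmp)
[7] flags=1000 VC?T → r1=0xe7
[8] flags=1000 GT?F → skip
[9] flags=1000 LT?T → r0=0xe4

EXEC = [1,2,5,7,9]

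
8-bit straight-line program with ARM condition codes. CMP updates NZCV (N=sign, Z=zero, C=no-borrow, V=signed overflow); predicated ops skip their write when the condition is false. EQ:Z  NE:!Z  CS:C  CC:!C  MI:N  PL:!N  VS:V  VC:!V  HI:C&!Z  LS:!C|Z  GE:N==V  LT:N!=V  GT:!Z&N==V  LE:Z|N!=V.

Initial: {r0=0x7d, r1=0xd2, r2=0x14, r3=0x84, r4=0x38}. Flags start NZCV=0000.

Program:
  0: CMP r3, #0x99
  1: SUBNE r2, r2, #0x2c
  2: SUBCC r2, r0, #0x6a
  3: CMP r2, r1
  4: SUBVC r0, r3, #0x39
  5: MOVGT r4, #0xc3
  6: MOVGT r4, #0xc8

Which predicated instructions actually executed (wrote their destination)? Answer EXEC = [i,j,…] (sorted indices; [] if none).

[0] flags=1000 → (cmp)
[1] flags=1000 NE?T → r2=0xe8
[2] flags=1000 CC?T → r2=0x13
[3] flags=0000 → (cmp)
[4] flags=0000 VC?T → r0=0x4b
[5] flags=0000 GT?T → r4=0xc3
[6] flags=0000 GT?T → r4=0xc8

EXEC = [1,2,4,5,6]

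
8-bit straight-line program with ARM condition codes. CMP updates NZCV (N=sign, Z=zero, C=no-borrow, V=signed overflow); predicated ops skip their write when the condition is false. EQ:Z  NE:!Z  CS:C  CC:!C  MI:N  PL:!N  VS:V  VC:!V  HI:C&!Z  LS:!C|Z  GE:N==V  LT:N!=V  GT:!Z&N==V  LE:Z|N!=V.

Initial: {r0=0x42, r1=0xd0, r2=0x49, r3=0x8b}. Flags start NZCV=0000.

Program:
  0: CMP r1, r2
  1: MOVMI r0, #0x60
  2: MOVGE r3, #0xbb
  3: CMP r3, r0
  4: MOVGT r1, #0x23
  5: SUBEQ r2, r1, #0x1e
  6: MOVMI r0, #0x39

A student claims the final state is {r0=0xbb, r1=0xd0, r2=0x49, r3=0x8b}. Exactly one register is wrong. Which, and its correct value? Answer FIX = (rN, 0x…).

0: ✓ CMP  NZCV=1010
1: ✓ MOVMI  r0←0x60
2: · MOVGE
3: ✓ CMP  NZCV=0011
4: · MOVGT
5: · SUBEQ
6: · MOVMI

FIX = (r0, 0x60)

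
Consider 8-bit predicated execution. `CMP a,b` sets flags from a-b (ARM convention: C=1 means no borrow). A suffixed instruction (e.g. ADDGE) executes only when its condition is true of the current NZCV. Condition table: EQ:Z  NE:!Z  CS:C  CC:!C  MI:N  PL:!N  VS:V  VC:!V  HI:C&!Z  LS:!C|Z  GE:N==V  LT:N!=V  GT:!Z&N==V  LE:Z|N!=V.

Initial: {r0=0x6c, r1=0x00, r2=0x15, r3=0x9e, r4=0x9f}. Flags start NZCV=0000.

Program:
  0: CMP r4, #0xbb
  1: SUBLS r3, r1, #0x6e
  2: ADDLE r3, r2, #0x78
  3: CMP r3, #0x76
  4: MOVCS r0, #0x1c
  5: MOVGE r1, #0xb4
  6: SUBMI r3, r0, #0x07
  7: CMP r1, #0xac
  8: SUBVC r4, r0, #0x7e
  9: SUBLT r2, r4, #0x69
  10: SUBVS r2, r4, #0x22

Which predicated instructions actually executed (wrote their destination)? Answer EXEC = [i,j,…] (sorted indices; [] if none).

0: ✓ CMP  NZCV=1000
1: ✓ SUBLS  r3←0x92
2: ✓ ADDLE  r3←0x8d
3: ✓ CMP  NZCV=0011
4: ✓ MOVCS  r0←0x1c
5: · MOVGE
6: · SUBMI
7: ✓ CMP  NZCV=0000
8: ✓ SUBVC  r4←0x9e
9: · SUBLT
10: · SUBVS

EXEC = [1,2,4,8]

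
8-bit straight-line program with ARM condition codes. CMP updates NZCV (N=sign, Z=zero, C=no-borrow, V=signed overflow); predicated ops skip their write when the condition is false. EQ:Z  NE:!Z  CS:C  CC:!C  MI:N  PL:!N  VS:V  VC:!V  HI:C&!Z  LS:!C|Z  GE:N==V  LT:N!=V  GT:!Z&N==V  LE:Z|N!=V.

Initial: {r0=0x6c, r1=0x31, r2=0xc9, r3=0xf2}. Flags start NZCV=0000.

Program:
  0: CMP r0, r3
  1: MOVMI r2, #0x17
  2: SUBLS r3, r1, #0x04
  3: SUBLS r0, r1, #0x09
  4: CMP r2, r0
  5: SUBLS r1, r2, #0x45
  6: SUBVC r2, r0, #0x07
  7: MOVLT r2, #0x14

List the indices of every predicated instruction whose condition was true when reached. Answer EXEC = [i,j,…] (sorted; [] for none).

0: ✓ CMP  NZCV=0000
1: · MOVMI
2: ✓ SUBLS  r3←0x2d
3: ✓ SUBLS  r0←0x28
4: ✓ CMP  NZCV=1010
5: · SUBLS
6: ✓ SUBVC  r2←0x21
7: ✓ MOVLT  r2←0x14

EXEC = [2,3,6,7]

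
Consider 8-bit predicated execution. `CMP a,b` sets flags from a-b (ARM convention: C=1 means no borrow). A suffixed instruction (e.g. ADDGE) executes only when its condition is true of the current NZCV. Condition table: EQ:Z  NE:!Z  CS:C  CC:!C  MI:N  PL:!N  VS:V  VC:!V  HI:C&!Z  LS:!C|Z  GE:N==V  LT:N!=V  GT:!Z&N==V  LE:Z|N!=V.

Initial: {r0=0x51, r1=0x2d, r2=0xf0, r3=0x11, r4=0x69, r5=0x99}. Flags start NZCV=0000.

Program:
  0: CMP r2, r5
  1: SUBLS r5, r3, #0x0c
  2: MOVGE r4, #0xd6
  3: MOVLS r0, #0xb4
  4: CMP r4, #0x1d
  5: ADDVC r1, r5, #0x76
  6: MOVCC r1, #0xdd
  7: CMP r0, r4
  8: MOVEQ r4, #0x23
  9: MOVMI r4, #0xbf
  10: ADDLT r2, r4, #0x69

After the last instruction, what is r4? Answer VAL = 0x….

0: ✓ CMP  NZCV=0010
1: · SUBLS
2: ✓ MOVGE  r4←0xd6
3: · MOVLS
4: ✓ CMP  NZCV=1010
5: ✓ ADDVC  r1←0x0f
6: · MOVCC
7: ✓ CMP  NZCV=0000
8: · MOVEQ
9: · MOVMI
10: · ADDLT

VAL = 0xd6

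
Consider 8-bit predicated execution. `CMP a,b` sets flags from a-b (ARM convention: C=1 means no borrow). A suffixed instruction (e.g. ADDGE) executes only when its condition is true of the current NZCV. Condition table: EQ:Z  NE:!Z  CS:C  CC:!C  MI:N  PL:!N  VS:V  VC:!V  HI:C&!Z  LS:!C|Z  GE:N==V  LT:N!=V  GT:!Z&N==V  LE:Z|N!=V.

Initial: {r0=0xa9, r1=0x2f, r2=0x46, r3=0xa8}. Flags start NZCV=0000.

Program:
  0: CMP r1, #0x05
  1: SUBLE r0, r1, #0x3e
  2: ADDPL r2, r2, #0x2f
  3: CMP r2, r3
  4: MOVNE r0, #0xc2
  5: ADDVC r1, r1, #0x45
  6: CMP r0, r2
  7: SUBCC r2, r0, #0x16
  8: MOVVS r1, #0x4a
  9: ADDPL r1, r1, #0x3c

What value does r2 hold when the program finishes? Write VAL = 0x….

VAL = 0x75

[0] flags=0010 → (cmp)
[1] flags=0010 LE?F → skip
[2] flags=0010 PL?T → r2=0x75
[3] flags=1001 → (cmp)
[4] flags=1001 NE?T → r0=0xc2
[5] flags=1001 VC?F → skip
[6] flags=0011 → (cmp)
[7] flags=0011 CC?F → skip
[8] flags=0011 VS?T → r1=0x4a
[9] flags=0011 PL?T → r1=0x86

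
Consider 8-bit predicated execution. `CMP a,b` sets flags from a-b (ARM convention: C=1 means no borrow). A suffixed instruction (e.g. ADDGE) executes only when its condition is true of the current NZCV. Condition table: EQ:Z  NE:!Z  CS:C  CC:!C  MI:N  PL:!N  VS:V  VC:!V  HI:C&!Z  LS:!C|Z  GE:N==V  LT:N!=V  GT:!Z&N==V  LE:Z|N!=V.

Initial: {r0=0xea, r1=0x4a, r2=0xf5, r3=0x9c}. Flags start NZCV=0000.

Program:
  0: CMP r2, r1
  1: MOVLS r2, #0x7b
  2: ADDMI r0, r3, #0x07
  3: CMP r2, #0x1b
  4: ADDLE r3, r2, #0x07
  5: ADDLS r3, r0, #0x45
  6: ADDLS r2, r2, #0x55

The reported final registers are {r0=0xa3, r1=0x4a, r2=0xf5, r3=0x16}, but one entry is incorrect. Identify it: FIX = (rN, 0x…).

[0] flags=1010 → (cmp)
[1] flags=1010 LS?F → skip
[2] flags=1010 MI?T → r0=0xa3
[3] flags=1010 → (cmp)
[4] flags=1010 LE?T → r3=0xfc
[5] flags=1010 LS?F → skip
[6] flags=1010 LS?F → skip

FIX = (r3, 0xfc)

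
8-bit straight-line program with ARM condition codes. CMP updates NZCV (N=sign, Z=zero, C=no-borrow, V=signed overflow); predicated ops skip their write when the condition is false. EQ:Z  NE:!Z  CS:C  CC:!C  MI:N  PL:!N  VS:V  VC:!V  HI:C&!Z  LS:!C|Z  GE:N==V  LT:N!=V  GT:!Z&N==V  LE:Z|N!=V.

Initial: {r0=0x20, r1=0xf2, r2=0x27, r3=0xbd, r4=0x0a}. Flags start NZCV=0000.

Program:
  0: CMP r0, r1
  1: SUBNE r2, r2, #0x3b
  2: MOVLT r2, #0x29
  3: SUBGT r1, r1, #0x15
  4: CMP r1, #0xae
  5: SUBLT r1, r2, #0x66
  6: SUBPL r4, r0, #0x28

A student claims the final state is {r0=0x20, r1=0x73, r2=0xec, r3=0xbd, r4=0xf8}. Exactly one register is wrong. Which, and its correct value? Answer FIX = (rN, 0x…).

0: ✓ CMP  NZCV=0000
1: ✓ SUBNE  r2←0xec
2: · MOVLT
3: ✓ SUBGT  r1←0xdd
4: ✓ CMP  NZCV=0010
5: · SUBLT
6: ✓ SUBPL  r4←0xf8

FIX = (r1, 0xdd)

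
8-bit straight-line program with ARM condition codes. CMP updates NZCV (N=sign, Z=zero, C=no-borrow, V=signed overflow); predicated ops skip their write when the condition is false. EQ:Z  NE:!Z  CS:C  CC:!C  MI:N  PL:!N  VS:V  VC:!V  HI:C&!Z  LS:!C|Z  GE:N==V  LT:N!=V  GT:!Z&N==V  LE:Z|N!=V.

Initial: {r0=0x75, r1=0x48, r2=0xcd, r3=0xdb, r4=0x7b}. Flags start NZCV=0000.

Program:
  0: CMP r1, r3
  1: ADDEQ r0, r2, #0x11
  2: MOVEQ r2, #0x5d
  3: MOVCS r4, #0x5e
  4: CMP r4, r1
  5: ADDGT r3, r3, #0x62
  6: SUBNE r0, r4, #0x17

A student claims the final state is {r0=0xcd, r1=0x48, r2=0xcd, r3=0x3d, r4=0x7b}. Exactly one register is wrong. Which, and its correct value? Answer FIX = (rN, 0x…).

[0] flags=0000 → (cmp)
[1] flags=0000 EQ?F → skip
[2] flags=0000 EQ?F → skip
[3] flags=0000 CS?F → skip
[4] flags=0010 → (cmp)
[5] flags=0010 GT?T → r3=0x3d
[6] flags=0010 NE?T → r0=0x64

FIX = (r0, 0x64)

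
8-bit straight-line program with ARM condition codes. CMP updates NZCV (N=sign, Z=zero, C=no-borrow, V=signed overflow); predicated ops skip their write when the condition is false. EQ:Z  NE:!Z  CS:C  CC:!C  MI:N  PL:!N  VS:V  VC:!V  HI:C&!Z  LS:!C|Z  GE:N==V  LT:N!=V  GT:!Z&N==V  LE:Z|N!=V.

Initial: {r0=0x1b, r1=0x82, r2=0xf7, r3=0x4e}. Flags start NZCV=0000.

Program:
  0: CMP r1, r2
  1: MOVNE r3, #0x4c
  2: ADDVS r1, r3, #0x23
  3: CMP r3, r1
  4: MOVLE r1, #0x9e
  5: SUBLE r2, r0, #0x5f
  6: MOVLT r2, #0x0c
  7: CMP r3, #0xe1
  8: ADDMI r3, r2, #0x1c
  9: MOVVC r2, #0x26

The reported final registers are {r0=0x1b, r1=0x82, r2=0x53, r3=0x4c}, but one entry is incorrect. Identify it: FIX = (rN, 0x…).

FIX = (r2, 0x26)

[0] flags=1000 → (cmp)
[1] flags=1000 NE?T → r3=0x4c
[2] flags=1000 VS?F → skip
[3] flags=1001 → (cmp)
[4] flags=1001 LE?F → skip
[5] flags=1001 LE?F → skip
[6] flags=1001 LT?F → skip
[7] flags=0000 → (cmp)
[8] flags=0000 MI?F → skip
[9] flags=0000 VC?T → r2=0x26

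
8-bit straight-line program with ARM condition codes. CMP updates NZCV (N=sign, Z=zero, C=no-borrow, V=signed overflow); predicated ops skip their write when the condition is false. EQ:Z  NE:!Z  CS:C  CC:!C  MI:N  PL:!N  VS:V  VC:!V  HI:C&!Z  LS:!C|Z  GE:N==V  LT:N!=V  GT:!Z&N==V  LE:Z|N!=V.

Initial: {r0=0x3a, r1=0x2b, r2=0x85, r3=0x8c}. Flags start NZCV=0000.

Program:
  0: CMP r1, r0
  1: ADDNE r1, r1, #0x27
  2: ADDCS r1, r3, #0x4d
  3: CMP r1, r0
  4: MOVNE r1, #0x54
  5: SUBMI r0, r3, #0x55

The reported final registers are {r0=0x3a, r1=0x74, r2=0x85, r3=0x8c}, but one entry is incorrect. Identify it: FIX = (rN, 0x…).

FIX = (r1, 0x54)

[0] flags=1000 → (cmp)
[1] flags=1000 NE?T → r1=0x52
[2] flags=1000 CS?F → skip
[3] flags=0010 → (cmp)
[4] flags=0010 NE?T → r1=0x54
[5] flags=0010 MI?F → skip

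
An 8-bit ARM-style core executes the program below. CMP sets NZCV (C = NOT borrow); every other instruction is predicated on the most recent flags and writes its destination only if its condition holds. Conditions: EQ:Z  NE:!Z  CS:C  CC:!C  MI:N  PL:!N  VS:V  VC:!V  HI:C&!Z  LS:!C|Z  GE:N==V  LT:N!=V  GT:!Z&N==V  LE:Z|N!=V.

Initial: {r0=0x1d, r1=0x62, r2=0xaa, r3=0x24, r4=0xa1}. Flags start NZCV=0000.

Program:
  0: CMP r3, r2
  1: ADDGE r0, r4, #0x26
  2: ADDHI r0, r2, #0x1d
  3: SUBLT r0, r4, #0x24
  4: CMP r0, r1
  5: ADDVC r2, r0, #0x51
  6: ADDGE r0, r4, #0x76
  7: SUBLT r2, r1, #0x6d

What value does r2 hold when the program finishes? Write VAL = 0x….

[0] flags=0000 → (cmp)
[1] flags=0000 GE?T → r0=0xc7
[2] flags=0000 HI?F → skip
[3] flags=0000 LT?F → skip
[4] flags=0011 → (cmp)
[5] flags=0011 VC?F → skip
[6] flags=0011 GE?F → skip
[7] flags=0011 LT?T → r2=0xf5

VAL = 0xf5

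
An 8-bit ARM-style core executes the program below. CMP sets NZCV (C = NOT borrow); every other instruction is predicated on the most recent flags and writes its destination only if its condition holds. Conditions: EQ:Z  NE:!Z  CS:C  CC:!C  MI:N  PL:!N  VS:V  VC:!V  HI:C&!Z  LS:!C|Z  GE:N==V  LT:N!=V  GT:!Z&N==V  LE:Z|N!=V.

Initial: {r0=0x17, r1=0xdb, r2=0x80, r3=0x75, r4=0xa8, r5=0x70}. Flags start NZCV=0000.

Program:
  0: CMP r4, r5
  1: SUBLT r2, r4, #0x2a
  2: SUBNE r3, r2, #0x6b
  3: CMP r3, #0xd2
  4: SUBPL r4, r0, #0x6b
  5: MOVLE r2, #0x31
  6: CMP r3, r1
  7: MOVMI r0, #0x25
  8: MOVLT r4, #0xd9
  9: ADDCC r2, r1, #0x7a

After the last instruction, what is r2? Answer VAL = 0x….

VAL = 0x55

[0] flags=0011 → (cmp)
[1] flags=0011 LT?T → r2=0x7e
[2] flags=0011 NE?T → r3=0x13
[3] flags=0000 → (cmp)
[4] flags=0000 PL?T → r4=0xac
[5] flags=0000 LE?F → skip
[6] flags=0000 → (cmp)
[7] flags=0000 MI?F → skip
[8] flags=0000 LT?F → skip
[9] flags=0000 CC?T → r2=0x55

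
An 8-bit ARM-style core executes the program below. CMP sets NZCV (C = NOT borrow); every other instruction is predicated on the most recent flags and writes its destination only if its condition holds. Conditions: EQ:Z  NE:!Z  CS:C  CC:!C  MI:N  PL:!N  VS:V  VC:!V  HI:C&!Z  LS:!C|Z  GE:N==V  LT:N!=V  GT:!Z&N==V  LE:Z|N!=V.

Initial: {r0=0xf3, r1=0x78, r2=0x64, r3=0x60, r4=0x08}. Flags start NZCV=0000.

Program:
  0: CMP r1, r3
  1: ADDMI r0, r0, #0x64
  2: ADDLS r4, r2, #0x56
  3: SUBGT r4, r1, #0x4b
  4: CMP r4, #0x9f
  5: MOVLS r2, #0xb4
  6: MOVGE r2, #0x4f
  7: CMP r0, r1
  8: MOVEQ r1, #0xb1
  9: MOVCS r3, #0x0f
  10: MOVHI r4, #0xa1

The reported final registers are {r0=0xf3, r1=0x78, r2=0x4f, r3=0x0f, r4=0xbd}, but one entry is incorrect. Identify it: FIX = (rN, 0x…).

FIX = (r4, 0xa1)

[0] flags=0010 → (cmp)
[1] flags=0010 MI?F → skip
[2] flags=0010 LS?F → skip
[3] flags=0010 GT?T → r4=0x2d
[4] flags=1001 → (cmp)
[5] flags=1001 LS?T → r2=0xb4
[6] flags=1001 GE?T → r2=0x4f
[7] flags=0011 → (cmp)
[8] flags=0011 EQ?F → skip
[9] flags=0011 CS?T → r3=0x0f
[10] flags=0011 HI?T → r4=0xa1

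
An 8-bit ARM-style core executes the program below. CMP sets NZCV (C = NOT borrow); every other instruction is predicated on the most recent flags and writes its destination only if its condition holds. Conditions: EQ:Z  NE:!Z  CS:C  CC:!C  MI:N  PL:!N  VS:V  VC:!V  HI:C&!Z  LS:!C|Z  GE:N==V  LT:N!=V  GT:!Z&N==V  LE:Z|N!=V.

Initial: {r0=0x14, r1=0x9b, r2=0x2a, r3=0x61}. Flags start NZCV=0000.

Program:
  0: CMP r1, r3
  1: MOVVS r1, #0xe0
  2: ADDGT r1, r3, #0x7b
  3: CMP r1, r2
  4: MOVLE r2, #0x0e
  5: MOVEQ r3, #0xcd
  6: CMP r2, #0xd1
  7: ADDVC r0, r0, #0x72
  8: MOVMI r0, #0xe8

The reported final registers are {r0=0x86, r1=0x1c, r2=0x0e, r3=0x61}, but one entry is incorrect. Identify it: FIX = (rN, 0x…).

FIX = (r1, 0xe0)

0: ✓ CMP  NZCV=0011
1: ✓ MOVVS  r1←0xe0
2: · ADDGT
3: ✓ CMP  NZCV=1010
4: ✓ MOVLE  r2←0x0e
5: · MOVEQ
6: ✓ CMP  NZCV=0000
7: ✓ ADDVC  r0←0x86
8: · MOVMI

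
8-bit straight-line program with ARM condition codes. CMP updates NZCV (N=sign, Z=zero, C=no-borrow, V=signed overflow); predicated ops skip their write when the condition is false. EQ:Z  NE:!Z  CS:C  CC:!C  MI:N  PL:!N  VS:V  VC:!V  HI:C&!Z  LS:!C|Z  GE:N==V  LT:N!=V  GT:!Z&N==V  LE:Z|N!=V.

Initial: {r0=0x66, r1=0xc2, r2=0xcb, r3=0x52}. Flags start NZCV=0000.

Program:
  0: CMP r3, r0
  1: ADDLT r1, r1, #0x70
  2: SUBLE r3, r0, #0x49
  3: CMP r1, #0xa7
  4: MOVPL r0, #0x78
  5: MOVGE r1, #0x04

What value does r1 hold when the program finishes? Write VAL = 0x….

VAL = 0x04

0: ✓ CMP  NZCV=1000
1: ✓ ADDLT  r1←0x32
2: ✓ SUBLE  r3←0x1d
3: ✓ CMP  NZCV=1001
4: · MOVPL
5: ✓ MOVGE  r1←0x04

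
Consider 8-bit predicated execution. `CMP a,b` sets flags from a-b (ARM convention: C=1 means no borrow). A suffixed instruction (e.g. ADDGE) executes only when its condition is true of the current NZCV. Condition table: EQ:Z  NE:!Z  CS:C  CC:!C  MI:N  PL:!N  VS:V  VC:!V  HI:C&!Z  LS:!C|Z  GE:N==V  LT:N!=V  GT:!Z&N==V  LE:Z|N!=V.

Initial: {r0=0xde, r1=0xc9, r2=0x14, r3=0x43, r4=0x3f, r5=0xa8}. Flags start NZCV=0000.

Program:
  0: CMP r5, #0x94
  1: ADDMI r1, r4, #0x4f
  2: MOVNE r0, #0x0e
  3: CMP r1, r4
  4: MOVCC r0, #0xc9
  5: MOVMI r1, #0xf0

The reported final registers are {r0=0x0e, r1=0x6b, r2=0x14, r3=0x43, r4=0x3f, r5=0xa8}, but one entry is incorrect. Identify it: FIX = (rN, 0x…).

0: ✓ CMP  NZCV=0010
1: · ADDMI
2: ✓ MOVNE  r0←0x0e
3: ✓ CMP  NZCV=1010
4: · MOVCC
5: ✓ MOVMI  r1←0xf0

FIX = (r1, 0xf0)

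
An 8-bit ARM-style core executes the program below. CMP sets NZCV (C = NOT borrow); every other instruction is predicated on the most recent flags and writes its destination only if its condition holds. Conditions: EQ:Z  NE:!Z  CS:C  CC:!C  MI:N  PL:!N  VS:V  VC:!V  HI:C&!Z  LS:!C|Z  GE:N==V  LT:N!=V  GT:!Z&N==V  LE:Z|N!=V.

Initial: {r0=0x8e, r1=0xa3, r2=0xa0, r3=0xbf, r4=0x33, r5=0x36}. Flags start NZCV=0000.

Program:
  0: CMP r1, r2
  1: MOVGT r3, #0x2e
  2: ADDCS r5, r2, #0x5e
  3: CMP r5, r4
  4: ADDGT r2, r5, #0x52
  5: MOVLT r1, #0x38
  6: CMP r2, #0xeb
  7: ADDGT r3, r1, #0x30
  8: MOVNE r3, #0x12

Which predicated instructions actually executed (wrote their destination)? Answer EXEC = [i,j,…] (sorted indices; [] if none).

EXEC = [1,2,5,8]

[0] flags=0010 → (cmp)
[1] flags=0010 GT?T → r3=0x2e
[2] flags=0010 CS?T → r5=0xfe
[3] flags=1010 → (cmp)
[4] flags=1010 GT?F → skip
[5] flags=1010 LT?T → r1=0x38
[6] flags=1000 → (cmp)
[7] flags=1000 GT?F → skip
[8] flags=1000 NE?T → r3=0x12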